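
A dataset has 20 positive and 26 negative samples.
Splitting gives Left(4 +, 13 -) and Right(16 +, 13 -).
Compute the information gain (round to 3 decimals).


H(parent) = 0.9877. H(left) = 0.7871, H(right) = 0.9923. Weighted = (17/46)*0.7871 + (29/46)*0.9923 = 0.9165. IG = 0.9877 - 0.9165 = 0.0712, which rounds to 0.071.

0.071


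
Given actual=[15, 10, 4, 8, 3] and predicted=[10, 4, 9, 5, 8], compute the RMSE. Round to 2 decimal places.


MSE = 24.0000. RMSE = sqrt(24.0000) = 4.90.

4.90


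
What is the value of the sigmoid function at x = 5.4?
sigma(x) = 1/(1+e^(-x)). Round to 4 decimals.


sigma(5.4) = 1/(1+e^(-5.4)) = 1/(1+0.004517) = 1/1.004517 = 0.9955.

0.9955


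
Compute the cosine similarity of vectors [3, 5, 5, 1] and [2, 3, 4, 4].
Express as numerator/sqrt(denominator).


dot = 45. |a|^2 = 60, |b|^2 = 45. cos = 45/sqrt(2700).

45/sqrt(2700)


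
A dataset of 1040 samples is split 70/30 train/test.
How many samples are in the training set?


Test set = 1040 * 30% = 312. Training set = 1040 - 312 = 728.

728


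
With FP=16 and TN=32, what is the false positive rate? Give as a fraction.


FPR = FP / (FP + TN) = 16 / 48 = 1/3.

1/3


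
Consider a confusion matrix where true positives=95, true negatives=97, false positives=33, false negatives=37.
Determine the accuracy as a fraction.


Accuracy = (TP + TN) / (TP + TN + FP + FN) = (95 + 97) / 262 = 96/131.

96/131


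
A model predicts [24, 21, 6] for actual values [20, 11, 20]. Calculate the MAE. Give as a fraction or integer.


MAE = (1/3) * (|20-24|=4 + |11-21|=10 + |20-6|=14). Sum = 28. MAE = 28/3.

28/3


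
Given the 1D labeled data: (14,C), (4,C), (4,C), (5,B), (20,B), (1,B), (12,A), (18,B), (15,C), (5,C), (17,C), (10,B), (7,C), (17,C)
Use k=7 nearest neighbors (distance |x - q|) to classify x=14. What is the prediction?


Distances: |14-14|=0, |4-14|=10, |4-14|=10, |5-14|=9, |20-14|=6, |1-14|=13, |12-14|=2, |18-14|=4, |15-14|=1, |5-14|=9, |17-14|=3, |10-14|=4, |7-14|=7, |17-14|=3. 7 nearest: (14,C), (15,C), (12,A), (17,C), (17,C), (18,B), (10,B). Counts: {'C': 4, 'A': 1, 'B': 2}. Majority class: C.

C


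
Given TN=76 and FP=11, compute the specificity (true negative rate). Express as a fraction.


Specificity = TN / (TN + FP) = 76 / 87 = 76/87.

76/87


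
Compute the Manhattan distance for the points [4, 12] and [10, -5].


d = sum of absolute differences: |4-10|=6 + |12--5|=17 = 23.

23


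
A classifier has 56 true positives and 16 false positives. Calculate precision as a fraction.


Precision = TP / (TP + FP) = 56 / 72 = 7/9.

7/9


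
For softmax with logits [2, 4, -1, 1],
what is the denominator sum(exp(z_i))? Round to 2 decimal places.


Denom = e^2=7.3891 + e^4=54.5982 + e^-1=0.3679 + e^1=2.7183. Sum = 65.0735, which rounds to 65.07.

65.07


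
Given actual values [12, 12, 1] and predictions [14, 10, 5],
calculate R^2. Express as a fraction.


Mean(y) = 25/3. SS_res = 24. SS_tot = 242/3. R^2 = 1 - 24/(242/3) = 85/121.

85/121


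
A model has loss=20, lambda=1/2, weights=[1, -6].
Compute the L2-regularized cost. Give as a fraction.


L2 sq norm = sum(w^2) = 37. J = 20 + 1/2 * 37 = 77/2.

77/2


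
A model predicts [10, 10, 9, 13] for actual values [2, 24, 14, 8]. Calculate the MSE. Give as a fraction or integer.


MSE = (1/4) * ((2-10)^2=64 + (24-10)^2=196 + (14-9)^2=25 + (8-13)^2=25). Sum = 310. MSE = 155/2.

155/2


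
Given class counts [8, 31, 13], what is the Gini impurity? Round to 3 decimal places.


Total = 52. Proportions: 8/52, 31/52, 13/52. sum(p_i^2) = 0.4416. Gini = 1 - 0.4416 = 0.5584, which rounds to 0.558.

0.558


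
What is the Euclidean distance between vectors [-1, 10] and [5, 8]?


d = sqrt(sum of squared differences). (-1-5)^2=36, (10-8)^2=4. Sum = 40.

sqrt(40)


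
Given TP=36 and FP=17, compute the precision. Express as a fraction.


Precision = TP / (TP + FP) = 36 / 53 = 36/53.

36/53


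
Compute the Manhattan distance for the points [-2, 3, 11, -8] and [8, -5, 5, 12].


d = sum of absolute differences: |-2-8|=10 + |3--5|=8 + |11-5|=6 + |-8-12|=20 = 44.

44


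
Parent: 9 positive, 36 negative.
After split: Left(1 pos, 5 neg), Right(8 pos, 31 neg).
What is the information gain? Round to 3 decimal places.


H(parent) = 0.7219. H(left) = 0.6500, H(right) = 0.7321. Weighted = (6/45)*0.6500 + (39/45)*0.7321 = 0.7212. IG = 0.7219 - 0.7212 = 0.0007, which rounds to 0.001.

0.001


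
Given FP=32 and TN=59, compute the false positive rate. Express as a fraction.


FPR = FP / (FP + TN) = 32 / 91 = 32/91.

32/91


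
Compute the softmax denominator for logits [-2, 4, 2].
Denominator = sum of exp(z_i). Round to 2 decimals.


Denom = e^-2=0.1353 + e^4=54.5982 + e^2=7.3891. Sum = 62.1226, which rounds to 62.12.

62.12


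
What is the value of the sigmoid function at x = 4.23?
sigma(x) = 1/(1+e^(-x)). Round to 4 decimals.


sigma(4.23) = 1/(1+e^(-4.23)) = 1/(1+0.014552) = 1/1.014552 = 0.9857.

0.9857


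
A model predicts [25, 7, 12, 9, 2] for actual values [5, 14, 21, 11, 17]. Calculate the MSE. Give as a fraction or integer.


MSE = (1/5) * ((5-25)^2=400 + (14-7)^2=49 + (21-12)^2=81 + (11-9)^2=4 + (17-2)^2=225). Sum = 759. MSE = 759/5.

759/5


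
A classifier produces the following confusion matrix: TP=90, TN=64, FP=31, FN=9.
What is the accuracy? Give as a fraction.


Accuracy = (TP + TN) / (TP + TN + FP + FN) = (90 + 64) / 194 = 77/97.

77/97


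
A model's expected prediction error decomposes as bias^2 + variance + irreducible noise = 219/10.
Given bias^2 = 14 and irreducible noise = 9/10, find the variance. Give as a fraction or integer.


Total error = bias^2 + variance + irreducible noise. So variance = 219/10 - 14 - 9/10 = 7.

7


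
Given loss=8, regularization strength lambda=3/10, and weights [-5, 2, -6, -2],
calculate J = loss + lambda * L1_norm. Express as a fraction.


L1 norm = sum(|w|) = 15. J = 8 + 3/10 * 15 = 25/2.

25/2


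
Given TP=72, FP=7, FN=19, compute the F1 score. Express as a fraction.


Precision = 72/79 = 72/79. Recall = 72/91 = 72/91. F1 = 2*P*R/(P+R) = 72/85.

72/85


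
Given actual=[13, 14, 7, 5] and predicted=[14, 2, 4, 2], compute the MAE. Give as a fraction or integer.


MAE = (1/4) * (|13-14|=1 + |14-2|=12 + |7-4|=3 + |5-2|=3). Sum = 19. MAE = 19/4.

19/4


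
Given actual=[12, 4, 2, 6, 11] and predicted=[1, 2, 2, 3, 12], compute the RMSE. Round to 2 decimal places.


MSE = 27.0000. RMSE = sqrt(27.0000) = 5.20.

5.20


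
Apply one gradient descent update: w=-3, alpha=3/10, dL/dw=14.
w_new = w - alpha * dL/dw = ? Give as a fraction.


w_new = -3 - 3/10 * 14 = -3 - 21/5 = -36/5.

-36/5


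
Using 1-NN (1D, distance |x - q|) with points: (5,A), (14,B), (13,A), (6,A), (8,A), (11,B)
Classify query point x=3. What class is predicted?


Distances: |5-3|=2, |14-3|=11, |13-3|=10, |6-3|=3, |8-3|=5, |11-3|=8. 1 nearest: (5,A). Counts: {'A': 1}. Majority class: A.

A


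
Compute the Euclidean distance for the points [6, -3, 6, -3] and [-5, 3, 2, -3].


d = sqrt(sum of squared differences). (6--5)^2=121, (-3-3)^2=36, (6-2)^2=16, (-3--3)^2=0. Sum = 173.

sqrt(173)


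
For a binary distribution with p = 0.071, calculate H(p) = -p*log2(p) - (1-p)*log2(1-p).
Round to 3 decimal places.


H = -0.071*log2(0.071) - 0.929*log2(0.929) = 0.370.

0.370


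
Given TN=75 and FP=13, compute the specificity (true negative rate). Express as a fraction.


Specificity = TN / (TN + FP) = 75 / 88 = 75/88.

75/88


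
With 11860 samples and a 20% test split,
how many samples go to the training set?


Test set = 11860 * 20% = 2372. Training set = 11860 - 2372 = 9488.

9488


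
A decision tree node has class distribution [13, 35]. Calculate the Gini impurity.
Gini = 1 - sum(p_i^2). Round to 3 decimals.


Total = 48. Proportions: 13/48, 35/48. sum(p_i^2) = 0.6050. Gini = 1 - 0.6050 = 0.3950, which rounds to 0.395.

0.395


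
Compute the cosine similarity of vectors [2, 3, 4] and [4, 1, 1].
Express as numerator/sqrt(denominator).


dot = 15. |a|^2 = 29, |b|^2 = 18. cos = 15/sqrt(522).

15/sqrt(522)


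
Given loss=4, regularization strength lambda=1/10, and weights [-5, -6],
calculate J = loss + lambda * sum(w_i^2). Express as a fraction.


L2 sq norm = sum(w^2) = 61. J = 4 + 1/10 * 61 = 101/10.

101/10


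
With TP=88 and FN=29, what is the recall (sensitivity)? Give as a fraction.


Recall = TP / (TP + FN) = 88 / 117 = 88/117.

88/117


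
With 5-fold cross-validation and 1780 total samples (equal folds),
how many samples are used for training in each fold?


Each validation fold has 1780/5 = 356 samples. Training set = 1780 - 356 = 1424.

1424


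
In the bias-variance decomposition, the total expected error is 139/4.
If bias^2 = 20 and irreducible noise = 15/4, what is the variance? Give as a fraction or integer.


Total error = bias^2 + variance + irreducible noise. So variance = 139/4 - 20 - 15/4 = 11.

11


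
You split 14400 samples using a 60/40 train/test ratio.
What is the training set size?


Test set = 14400 * 40% = 5760. Training set = 14400 - 5760 = 8640.

8640


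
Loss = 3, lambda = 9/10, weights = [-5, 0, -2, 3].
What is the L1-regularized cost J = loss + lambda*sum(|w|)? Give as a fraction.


L1 norm = sum(|w|) = 10. J = 3 + 9/10 * 10 = 12.

12


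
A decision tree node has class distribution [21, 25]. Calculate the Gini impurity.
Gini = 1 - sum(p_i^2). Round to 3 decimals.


Total = 46. Proportions: 21/46, 25/46. sum(p_i^2) = 0.5038. Gini = 1 - 0.5038 = 0.4962, which rounds to 0.496.

0.496


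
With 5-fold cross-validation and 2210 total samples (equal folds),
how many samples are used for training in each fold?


Each validation fold has 2210/5 = 442 samples. Training set = 2210 - 442 = 1768.

1768


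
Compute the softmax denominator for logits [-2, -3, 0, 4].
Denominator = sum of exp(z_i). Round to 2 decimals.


Denom = e^-2=0.1353 + e^-3=0.0498 + e^0=1.0000 + e^4=54.5982. Sum = 55.7833, which rounds to 55.78.

55.78


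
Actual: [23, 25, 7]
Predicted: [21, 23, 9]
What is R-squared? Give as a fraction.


Mean(y) = 55/3. SS_res = 12. SS_tot = 584/3. R^2 = 1 - 12/(584/3) = 137/146.

137/146


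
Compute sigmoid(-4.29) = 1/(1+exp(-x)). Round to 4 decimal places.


sigma(-4.29) = 1/(1+e^(4.29)) = 1/(1+72.966468) = 1/73.966468 = 0.0135.

0.0135


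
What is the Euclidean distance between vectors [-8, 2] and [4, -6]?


d = sqrt(sum of squared differences). (-8-4)^2=144, (2--6)^2=64. Sum = 208.

sqrt(208)


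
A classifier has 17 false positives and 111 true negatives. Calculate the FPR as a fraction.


FPR = FP / (FP + TN) = 17 / 128 = 17/128.

17/128


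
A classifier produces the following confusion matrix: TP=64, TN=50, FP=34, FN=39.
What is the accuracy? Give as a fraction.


Accuracy = (TP + TN) / (TP + TN + FP + FN) = (64 + 50) / 187 = 114/187.

114/187


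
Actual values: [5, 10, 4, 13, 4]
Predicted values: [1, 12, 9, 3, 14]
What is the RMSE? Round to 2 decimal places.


MSE = 49.0000. RMSE = sqrt(49.0000) = 7.00.

7.00


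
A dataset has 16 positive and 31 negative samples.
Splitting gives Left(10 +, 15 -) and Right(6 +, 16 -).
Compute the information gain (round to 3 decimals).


H(parent) = 0.9252. H(left) = 0.9710, H(right) = 0.8454. Weighted = (25/47)*0.9710 + (22/47)*0.8454 = 0.9122. IG = 0.9252 - 0.9122 = 0.0130, which rounds to 0.013.

0.013


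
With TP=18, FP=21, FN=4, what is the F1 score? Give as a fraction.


Precision = 18/39 = 6/13. Recall = 18/22 = 9/11. F1 = 2*P*R/(P+R) = 36/61.

36/61


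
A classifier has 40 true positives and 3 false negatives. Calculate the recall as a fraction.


Recall = TP / (TP + FN) = 40 / 43 = 40/43.

40/43


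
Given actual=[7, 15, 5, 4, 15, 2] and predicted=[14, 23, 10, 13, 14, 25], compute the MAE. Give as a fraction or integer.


MAE = (1/6) * (|7-14|=7 + |15-23|=8 + |5-10|=5 + |4-13|=9 + |15-14|=1 + |2-25|=23). Sum = 53. MAE = 53/6.

53/6


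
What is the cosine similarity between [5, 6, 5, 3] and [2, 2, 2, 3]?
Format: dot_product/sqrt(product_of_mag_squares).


dot = 41. |a|^2 = 95, |b|^2 = 21. cos = 41/sqrt(1995).

41/sqrt(1995)


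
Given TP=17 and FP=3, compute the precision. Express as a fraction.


Precision = TP / (TP + FP) = 17 / 20 = 17/20.

17/20


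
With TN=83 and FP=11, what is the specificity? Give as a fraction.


Specificity = TN / (TN + FP) = 83 / 94 = 83/94.

83/94


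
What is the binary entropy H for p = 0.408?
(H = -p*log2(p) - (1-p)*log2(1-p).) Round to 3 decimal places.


H = -0.408*log2(0.408) - 0.592*log2(0.592) = 0.975.

0.975


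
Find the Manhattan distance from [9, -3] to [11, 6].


d = sum of absolute differences: |9-11|=2 + |-3-6|=9 = 11.

11


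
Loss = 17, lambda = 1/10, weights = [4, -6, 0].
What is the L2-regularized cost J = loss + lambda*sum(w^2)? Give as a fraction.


L2 sq norm = sum(w^2) = 52. J = 17 + 1/10 * 52 = 111/5.

111/5


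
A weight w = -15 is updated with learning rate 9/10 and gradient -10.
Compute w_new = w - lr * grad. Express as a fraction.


w_new = -15 - 9/10 * -10 = -15 - -9 = -6.

-6


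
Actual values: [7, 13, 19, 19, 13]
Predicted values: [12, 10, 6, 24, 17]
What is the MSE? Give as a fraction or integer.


MSE = (1/5) * ((7-12)^2=25 + (13-10)^2=9 + (19-6)^2=169 + (19-24)^2=25 + (13-17)^2=16). Sum = 244. MSE = 244/5.

244/5


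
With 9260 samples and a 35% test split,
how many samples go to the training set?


Test set = 9260 * 35% = 3241. Training set = 9260 - 3241 = 6019.

6019


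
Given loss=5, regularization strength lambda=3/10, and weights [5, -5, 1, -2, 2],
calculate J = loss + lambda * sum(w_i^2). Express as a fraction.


L2 sq norm = sum(w^2) = 59. J = 5 + 3/10 * 59 = 227/10.

227/10


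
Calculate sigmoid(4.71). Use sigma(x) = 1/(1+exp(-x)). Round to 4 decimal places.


sigma(4.71) = 1/(1+e^(-4.71)) = 1/(1+0.009005) = 1/1.009005 = 0.9911.

0.9911


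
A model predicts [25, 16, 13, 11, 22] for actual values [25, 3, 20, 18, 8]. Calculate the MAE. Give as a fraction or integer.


MAE = (1/5) * (|25-25|=0 + |3-16|=13 + |20-13|=7 + |18-11|=7 + |8-22|=14). Sum = 41. MAE = 41/5.

41/5


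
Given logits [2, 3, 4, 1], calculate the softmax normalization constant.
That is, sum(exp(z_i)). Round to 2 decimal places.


Denom = e^2=7.3891 + e^3=20.0855 + e^4=54.5982 + e^1=2.7183. Sum = 84.7911, which rounds to 84.79.

84.79


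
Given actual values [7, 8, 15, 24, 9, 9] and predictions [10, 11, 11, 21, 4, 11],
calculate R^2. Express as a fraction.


Mean(y) = 12. SS_res = 72. SS_tot = 212. R^2 = 1 - 72/(212) = 35/53.

35/53


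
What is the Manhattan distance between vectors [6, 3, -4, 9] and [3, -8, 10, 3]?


d = sum of absolute differences: |6-3|=3 + |3--8|=11 + |-4-10|=14 + |9-3|=6 = 34.

34


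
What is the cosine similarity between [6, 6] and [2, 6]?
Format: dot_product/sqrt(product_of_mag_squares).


dot = 48. |a|^2 = 72, |b|^2 = 40. cos = 48/sqrt(2880).

48/sqrt(2880)


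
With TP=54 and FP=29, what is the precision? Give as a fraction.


Precision = TP / (TP + FP) = 54 / 83 = 54/83.

54/83


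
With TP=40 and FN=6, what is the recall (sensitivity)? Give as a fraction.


Recall = TP / (TP + FN) = 40 / 46 = 20/23.

20/23


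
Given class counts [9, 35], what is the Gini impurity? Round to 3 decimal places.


Total = 44. Proportions: 9/44, 35/44. sum(p_i^2) = 0.6746. Gini = 1 - 0.6746 = 0.3254, which rounds to 0.325.

0.325


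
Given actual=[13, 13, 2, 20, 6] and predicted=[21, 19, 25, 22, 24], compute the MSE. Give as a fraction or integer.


MSE = (1/5) * ((13-21)^2=64 + (13-19)^2=36 + (2-25)^2=529 + (20-22)^2=4 + (6-24)^2=324). Sum = 957. MSE = 957/5.

957/5


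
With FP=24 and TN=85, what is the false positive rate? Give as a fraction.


FPR = FP / (FP + TN) = 24 / 109 = 24/109.

24/109


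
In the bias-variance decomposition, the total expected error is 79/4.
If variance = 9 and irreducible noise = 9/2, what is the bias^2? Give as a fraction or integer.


Total error = bias^2 + variance + irreducible noise. So bias^2 = 79/4 - 9 - 9/2 = 25/4.

25/4


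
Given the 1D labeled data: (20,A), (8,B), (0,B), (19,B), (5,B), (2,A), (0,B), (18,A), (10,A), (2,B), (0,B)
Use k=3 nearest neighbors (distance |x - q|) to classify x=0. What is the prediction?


Distances: |20-0|=20, |8-0|=8, |0-0|=0, |19-0|=19, |5-0|=5, |2-0|=2, |0-0|=0, |18-0|=18, |10-0|=10, |2-0|=2, |0-0|=0. 3 nearest: (0,B), (0,B), (0,B). Counts: {'B': 3}. Majority class: B.

B


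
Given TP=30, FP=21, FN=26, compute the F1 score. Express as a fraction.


Precision = 30/51 = 10/17. Recall = 30/56 = 15/28. F1 = 2*P*R/(P+R) = 60/107.

60/107


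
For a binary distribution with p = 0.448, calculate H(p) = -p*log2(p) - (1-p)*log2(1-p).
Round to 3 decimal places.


H = -0.448*log2(0.448) - 0.552*log2(0.552) = 0.992.

0.992


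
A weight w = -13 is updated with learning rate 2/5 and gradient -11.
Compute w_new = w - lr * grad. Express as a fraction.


w_new = -13 - 2/5 * -11 = -13 - -22/5 = -43/5.

-43/5


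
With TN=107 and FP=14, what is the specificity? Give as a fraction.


Specificity = TN / (TN + FP) = 107 / 121 = 107/121.

107/121


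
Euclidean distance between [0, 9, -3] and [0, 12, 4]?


d = sqrt(sum of squared differences). (0-0)^2=0, (9-12)^2=9, (-3-4)^2=49. Sum = 58.

sqrt(58)


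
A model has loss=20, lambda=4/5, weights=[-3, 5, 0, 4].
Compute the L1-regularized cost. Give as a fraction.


L1 norm = sum(|w|) = 12. J = 20 + 4/5 * 12 = 148/5.

148/5


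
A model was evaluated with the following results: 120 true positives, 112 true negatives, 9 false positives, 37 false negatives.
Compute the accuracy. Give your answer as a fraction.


Accuracy = (TP + TN) / (TP + TN + FP + FN) = (120 + 112) / 278 = 116/139.

116/139


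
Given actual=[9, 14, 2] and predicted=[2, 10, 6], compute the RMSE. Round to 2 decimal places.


MSE = 27.0000. RMSE = sqrt(27.0000) = 5.20.

5.20


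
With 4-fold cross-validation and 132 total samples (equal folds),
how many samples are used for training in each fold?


Each validation fold has 132/4 = 33 samples. Training set = 132 - 33 = 99.

99


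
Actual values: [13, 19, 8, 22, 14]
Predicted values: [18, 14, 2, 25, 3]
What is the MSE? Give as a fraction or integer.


MSE = (1/5) * ((13-18)^2=25 + (19-14)^2=25 + (8-2)^2=36 + (22-25)^2=9 + (14-3)^2=121). Sum = 216. MSE = 216/5.

216/5


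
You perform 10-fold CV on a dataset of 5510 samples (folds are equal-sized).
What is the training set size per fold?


Each validation fold has 5510/10 = 551 samples. Training set = 5510 - 551 = 4959.

4959


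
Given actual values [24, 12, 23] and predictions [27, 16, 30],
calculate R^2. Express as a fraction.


Mean(y) = 59/3. SS_res = 74. SS_tot = 266/3. R^2 = 1 - 74/(266/3) = 22/133.

22/133


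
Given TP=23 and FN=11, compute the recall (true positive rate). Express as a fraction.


Recall = TP / (TP + FN) = 23 / 34 = 23/34.

23/34


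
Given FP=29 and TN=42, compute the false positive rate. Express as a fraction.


FPR = FP / (FP + TN) = 29 / 71 = 29/71.

29/71


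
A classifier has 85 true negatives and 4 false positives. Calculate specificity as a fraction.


Specificity = TN / (TN + FP) = 85 / 89 = 85/89.

85/89


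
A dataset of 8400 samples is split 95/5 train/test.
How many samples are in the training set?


Test set = 8400 * 5% = 420. Training set = 8400 - 420 = 7980.

7980


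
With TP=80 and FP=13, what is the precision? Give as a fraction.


Precision = TP / (TP + FP) = 80 / 93 = 80/93.

80/93


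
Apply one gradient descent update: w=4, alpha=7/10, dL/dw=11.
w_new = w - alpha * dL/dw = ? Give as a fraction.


w_new = 4 - 7/10 * 11 = 4 - 77/10 = -37/10.

-37/10


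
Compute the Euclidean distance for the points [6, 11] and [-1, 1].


d = sqrt(sum of squared differences). (6--1)^2=49, (11-1)^2=100. Sum = 149.

sqrt(149)


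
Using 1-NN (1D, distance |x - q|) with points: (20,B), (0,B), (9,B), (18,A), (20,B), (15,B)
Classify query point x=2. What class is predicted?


Distances: |20-2|=18, |0-2|=2, |9-2|=7, |18-2|=16, |20-2|=18, |15-2|=13. 1 nearest: (0,B). Counts: {'B': 1}. Majority class: B.

B


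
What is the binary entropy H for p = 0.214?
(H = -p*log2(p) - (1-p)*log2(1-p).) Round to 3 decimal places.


H = -0.214*log2(0.214) - 0.786*log2(0.786) = 0.749.

0.749


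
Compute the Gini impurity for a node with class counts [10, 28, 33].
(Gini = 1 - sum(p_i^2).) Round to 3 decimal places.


Total = 71. Proportions: 10/71, 28/71, 33/71. sum(p_i^2) = 0.3914. Gini = 1 - 0.3914 = 0.6086, which rounds to 0.609.

0.609


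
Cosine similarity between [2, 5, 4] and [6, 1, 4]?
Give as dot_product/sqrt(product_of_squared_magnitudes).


dot = 33. |a|^2 = 45, |b|^2 = 53. cos = 33/sqrt(2385).

33/sqrt(2385)


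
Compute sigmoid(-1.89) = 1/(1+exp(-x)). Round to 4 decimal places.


sigma(-1.89) = 1/(1+e^(1.89)) = 1/(1+6.619369) = 1/7.619369 = 0.1312.

0.1312


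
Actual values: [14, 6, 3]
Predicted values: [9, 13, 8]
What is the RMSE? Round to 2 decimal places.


MSE = 33.0000. RMSE = sqrt(33.0000) = 5.74.

5.74


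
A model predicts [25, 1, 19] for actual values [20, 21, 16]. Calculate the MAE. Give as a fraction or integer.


MAE = (1/3) * (|20-25|=5 + |21-1|=20 + |16-19|=3). Sum = 28. MAE = 28/3.

28/3


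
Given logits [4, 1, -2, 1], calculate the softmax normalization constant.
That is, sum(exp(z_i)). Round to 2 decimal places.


Denom = e^4=54.5982 + e^1=2.7183 + e^-2=0.1353 + e^1=2.7183. Sum = 60.1701, which rounds to 60.17.

60.17


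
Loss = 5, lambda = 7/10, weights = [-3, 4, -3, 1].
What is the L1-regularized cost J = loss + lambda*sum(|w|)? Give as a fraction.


L1 norm = sum(|w|) = 11. J = 5 + 7/10 * 11 = 127/10.

127/10


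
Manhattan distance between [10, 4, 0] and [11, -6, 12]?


d = sum of absolute differences: |10-11|=1 + |4--6|=10 + |0-12|=12 = 23.

23


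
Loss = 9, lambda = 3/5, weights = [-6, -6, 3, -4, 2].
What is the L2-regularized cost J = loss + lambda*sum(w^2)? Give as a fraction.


L2 sq norm = sum(w^2) = 101. J = 9 + 3/5 * 101 = 348/5.

348/5


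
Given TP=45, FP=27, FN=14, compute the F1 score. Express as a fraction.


Precision = 45/72 = 5/8. Recall = 45/59 = 45/59. F1 = 2*P*R/(P+R) = 90/131.

90/131


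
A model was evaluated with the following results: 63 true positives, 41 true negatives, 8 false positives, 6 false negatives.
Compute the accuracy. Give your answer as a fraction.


Accuracy = (TP + TN) / (TP + TN + FP + FN) = (63 + 41) / 118 = 52/59.

52/59


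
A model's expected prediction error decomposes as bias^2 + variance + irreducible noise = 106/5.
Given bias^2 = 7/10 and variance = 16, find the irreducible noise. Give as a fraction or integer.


Total error = bias^2 + variance + irreducible noise. So irreducible noise = 106/5 - 7/10 - 16 = 9/2.

9/2


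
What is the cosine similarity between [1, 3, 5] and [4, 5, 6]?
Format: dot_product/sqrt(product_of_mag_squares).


dot = 49. |a|^2 = 35, |b|^2 = 77. cos = 49/sqrt(2695).

49/sqrt(2695)


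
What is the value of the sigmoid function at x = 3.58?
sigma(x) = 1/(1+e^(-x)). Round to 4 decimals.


sigma(3.58) = 1/(1+e^(-3.58)) = 1/(1+0.027876) = 1/1.027876 = 0.9729.

0.9729


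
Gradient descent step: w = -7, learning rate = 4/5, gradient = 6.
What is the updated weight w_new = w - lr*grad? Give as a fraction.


w_new = -7 - 4/5 * 6 = -7 - 24/5 = -59/5.

-59/5


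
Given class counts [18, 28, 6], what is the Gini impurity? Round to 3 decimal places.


Total = 52. Proportions: 18/52, 28/52, 6/52. sum(p_i^2) = 0.4231. Gini = 1 - 0.4231 = 0.5769, which rounds to 0.577.

0.577


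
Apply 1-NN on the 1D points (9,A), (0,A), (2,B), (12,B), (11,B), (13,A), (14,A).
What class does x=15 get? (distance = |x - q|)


Distances: |9-15|=6, |0-15|=15, |2-15|=13, |12-15|=3, |11-15|=4, |13-15|=2, |14-15|=1. 1 nearest: (14,A). Counts: {'A': 1}. Majority class: A.

A


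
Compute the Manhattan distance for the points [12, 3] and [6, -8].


d = sum of absolute differences: |12-6|=6 + |3--8|=11 = 17.

17


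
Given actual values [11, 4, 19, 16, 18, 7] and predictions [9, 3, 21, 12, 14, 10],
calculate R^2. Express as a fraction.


Mean(y) = 25/2. SS_res = 50. SS_tot = 379/2. R^2 = 1 - 50/(379/2) = 279/379.

279/379


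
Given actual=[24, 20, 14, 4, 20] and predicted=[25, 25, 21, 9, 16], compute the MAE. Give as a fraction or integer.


MAE = (1/5) * (|24-25|=1 + |20-25|=5 + |14-21|=7 + |4-9|=5 + |20-16|=4). Sum = 22. MAE = 22/5.

22/5


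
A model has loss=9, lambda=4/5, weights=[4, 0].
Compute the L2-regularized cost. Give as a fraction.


L2 sq norm = sum(w^2) = 16. J = 9 + 4/5 * 16 = 109/5.

109/5


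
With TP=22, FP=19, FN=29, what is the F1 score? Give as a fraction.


Precision = 22/41 = 22/41. Recall = 22/51 = 22/51. F1 = 2*P*R/(P+R) = 11/23.

11/23


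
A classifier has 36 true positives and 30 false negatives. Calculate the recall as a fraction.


Recall = TP / (TP + FN) = 36 / 66 = 6/11.

6/11


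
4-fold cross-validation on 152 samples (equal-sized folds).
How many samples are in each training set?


Each validation fold has 152/4 = 38 samples. Training set = 152 - 38 = 114.

114


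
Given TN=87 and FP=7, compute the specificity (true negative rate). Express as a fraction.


Specificity = TN / (TN + FP) = 87 / 94 = 87/94.

87/94


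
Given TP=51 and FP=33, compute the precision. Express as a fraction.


Precision = TP / (TP + FP) = 51 / 84 = 17/28.

17/28


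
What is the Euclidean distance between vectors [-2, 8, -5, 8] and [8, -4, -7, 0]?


d = sqrt(sum of squared differences). (-2-8)^2=100, (8--4)^2=144, (-5--7)^2=4, (8-0)^2=64. Sum = 312.

sqrt(312)


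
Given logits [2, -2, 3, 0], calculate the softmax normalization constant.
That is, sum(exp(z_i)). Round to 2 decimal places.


Denom = e^2=7.3891 + e^-2=0.1353 + e^3=20.0855 + e^0=1.0000. Sum = 28.6099, which rounds to 28.61.

28.61


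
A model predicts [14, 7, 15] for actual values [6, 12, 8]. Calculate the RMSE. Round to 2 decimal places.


MSE = 46.0000. RMSE = sqrt(46.0000) = 6.78.

6.78


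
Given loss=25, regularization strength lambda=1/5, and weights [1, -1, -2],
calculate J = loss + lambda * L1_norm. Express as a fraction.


L1 norm = sum(|w|) = 4. J = 25 + 1/5 * 4 = 129/5.

129/5


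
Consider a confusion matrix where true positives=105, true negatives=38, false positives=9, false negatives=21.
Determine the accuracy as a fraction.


Accuracy = (TP + TN) / (TP + TN + FP + FN) = (105 + 38) / 173 = 143/173.

143/173


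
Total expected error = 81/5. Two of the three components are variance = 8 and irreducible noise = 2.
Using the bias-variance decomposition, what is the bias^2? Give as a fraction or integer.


Total error = bias^2 + variance + irreducible noise. So bias^2 = 81/5 - 8 - 2 = 31/5.

31/5


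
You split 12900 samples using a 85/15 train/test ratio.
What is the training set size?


Test set = 12900 * 15% = 1935. Training set = 12900 - 1935 = 10965.

10965


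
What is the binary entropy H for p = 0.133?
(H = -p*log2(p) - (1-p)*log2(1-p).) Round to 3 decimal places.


H = -0.133*log2(0.133) - 0.867*log2(0.867) = 0.566.

0.566


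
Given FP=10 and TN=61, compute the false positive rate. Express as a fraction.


FPR = FP / (FP + TN) = 10 / 71 = 10/71.

10/71


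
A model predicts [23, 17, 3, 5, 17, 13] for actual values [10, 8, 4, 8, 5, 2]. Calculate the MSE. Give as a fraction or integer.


MSE = (1/6) * ((10-23)^2=169 + (8-17)^2=81 + (4-3)^2=1 + (8-5)^2=9 + (5-17)^2=144 + (2-13)^2=121). Sum = 525. MSE = 175/2.

175/2


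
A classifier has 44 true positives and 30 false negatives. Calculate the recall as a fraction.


Recall = TP / (TP + FN) = 44 / 74 = 22/37.

22/37


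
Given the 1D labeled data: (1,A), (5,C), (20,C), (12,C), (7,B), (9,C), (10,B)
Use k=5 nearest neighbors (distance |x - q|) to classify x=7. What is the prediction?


Distances: |1-7|=6, |5-7|=2, |20-7|=13, |12-7|=5, |7-7|=0, |9-7|=2, |10-7|=3. 5 nearest: (7,B), (5,C), (9,C), (10,B), (12,C). Counts: {'B': 2, 'C': 3}. Majority class: C.

C


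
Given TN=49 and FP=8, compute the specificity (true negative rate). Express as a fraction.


Specificity = TN / (TN + FP) = 49 / 57 = 49/57.

49/57


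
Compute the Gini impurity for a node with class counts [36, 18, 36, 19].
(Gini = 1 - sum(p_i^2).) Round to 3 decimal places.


Total = 109. Proportions: 36/109, 18/109, 36/109, 19/109. sum(p_i^2) = 0.2758. Gini = 1 - 0.2758 = 0.7242, which rounds to 0.724.

0.724


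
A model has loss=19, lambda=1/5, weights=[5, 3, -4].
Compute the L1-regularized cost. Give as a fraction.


L1 norm = sum(|w|) = 12. J = 19 + 1/5 * 12 = 107/5.

107/5


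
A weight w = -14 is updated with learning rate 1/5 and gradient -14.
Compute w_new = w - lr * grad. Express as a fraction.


w_new = -14 - 1/5 * -14 = -14 - -14/5 = -56/5.

-56/5


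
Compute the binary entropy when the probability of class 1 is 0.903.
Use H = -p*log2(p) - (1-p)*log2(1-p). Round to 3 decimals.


H = -0.903*log2(0.903) - 0.097*log2(0.097) = 0.459.

0.459


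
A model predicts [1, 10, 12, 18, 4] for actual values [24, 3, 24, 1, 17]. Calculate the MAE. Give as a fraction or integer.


MAE = (1/5) * (|24-1|=23 + |3-10|=7 + |24-12|=12 + |1-18|=17 + |17-4|=13). Sum = 72. MAE = 72/5.

72/5


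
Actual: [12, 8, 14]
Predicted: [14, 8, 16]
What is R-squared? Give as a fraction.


Mean(y) = 34/3. SS_res = 8. SS_tot = 56/3. R^2 = 1 - 8/(56/3) = 4/7.

4/7


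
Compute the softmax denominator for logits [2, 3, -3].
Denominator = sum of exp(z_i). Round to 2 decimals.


Denom = e^2=7.3891 + e^3=20.0855 + e^-3=0.0498. Sum = 27.5244, which rounds to 27.52.

27.52


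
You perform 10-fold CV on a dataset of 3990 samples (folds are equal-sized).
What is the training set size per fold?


Each validation fold has 3990/10 = 399 samples. Training set = 3990 - 399 = 3591.

3591


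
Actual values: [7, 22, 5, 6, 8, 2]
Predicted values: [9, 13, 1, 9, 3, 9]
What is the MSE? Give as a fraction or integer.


MSE = (1/6) * ((7-9)^2=4 + (22-13)^2=81 + (5-1)^2=16 + (6-9)^2=9 + (8-3)^2=25 + (2-9)^2=49). Sum = 184. MSE = 92/3.

92/3


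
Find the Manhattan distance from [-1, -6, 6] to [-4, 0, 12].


d = sum of absolute differences: |-1--4|=3 + |-6-0|=6 + |6-12|=6 = 15.

15


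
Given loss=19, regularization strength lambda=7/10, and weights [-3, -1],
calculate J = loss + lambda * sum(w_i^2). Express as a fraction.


L2 sq norm = sum(w^2) = 10. J = 19 + 7/10 * 10 = 26.

26


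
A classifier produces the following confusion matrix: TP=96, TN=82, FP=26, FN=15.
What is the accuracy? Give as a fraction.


Accuracy = (TP + TN) / (TP + TN + FP + FN) = (96 + 82) / 219 = 178/219.

178/219


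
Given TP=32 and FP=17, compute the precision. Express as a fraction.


Precision = TP / (TP + FP) = 32 / 49 = 32/49.

32/49


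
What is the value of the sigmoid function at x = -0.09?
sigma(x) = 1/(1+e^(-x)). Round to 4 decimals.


sigma(-0.09) = 1/(1+e^(0.09)) = 1/(1+1.094174) = 1/2.094174 = 0.4775.

0.4775


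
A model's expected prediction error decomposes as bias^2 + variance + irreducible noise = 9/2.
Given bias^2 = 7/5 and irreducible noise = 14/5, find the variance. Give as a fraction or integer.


Total error = bias^2 + variance + irreducible noise. So variance = 9/2 - 7/5 - 14/5 = 3/10.

3/10


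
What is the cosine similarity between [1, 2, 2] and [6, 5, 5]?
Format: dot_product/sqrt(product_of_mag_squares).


dot = 26. |a|^2 = 9, |b|^2 = 86. cos = 26/sqrt(774).

26/sqrt(774)


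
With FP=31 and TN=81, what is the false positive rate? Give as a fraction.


FPR = FP / (FP + TN) = 31 / 112 = 31/112.

31/112


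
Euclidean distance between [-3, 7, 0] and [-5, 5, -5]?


d = sqrt(sum of squared differences). (-3--5)^2=4, (7-5)^2=4, (0--5)^2=25. Sum = 33.

sqrt(33)


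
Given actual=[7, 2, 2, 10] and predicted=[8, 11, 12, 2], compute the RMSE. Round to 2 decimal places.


MSE = 61.5000. RMSE = sqrt(61.5000) = 7.84.

7.84


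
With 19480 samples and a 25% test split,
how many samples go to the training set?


Test set = 19480 * 25% = 4870. Training set = 19480 - 4870 = 14610.

14610


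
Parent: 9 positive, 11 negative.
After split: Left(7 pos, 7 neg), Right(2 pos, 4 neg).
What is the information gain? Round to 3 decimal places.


H(parent) = 0.9928. H(left) = 1.0000, H(right) = 0.9183. Weighted = (14/20)*1.0000 + (6/20)*0.9183 = 0.9755. IG = 0.9928 - 0.9755 = 0.0173, which rounds to 0.017.

0.017


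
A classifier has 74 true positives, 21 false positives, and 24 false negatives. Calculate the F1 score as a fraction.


Precision = 74/95 = 74/95. Recall = 74/98 = 37/49. F1 = 2*P*R/(P+R) = 148/193.

148/193


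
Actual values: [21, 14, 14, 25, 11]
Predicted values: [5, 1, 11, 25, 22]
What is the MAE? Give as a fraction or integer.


MAE = (1/5) * (|21-5|=16 + |14-1|=13 + |14-11|=3 + |25-25|=0 + |11-22|=11). Sum = 43. MAE = 43/5.

43/5


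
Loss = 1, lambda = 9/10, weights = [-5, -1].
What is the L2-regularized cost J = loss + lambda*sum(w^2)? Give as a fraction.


L2 sq norm = sum(w^2) = 26. J = 1 + 9/10 * 26 = 122/5.

122/5


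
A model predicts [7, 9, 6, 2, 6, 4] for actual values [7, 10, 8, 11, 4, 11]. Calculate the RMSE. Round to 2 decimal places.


MSE = 23.1667. RMSE = sqrt(23.1667) = 4.81.

4.81


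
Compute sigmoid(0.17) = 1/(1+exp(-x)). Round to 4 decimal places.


sigma(0.17) = 1/(1+e^(-0.17)) = 1/(1+0.843665) = 1/1.843665 = 0.5424.

0.5424


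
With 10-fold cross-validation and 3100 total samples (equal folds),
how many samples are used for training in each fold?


Each validation fold has 3100/10 = 310 samples. Training set = 3100 - 310 = 2790.

2790


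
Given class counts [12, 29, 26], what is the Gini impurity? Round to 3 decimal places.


Total = 67. Proportions: 12/67, 29/67, 26/67. sum(p_i^2) = 0.3700. Gini = 1 - 0.3700 = 0.6300, which rounds to 0.630.

0.630


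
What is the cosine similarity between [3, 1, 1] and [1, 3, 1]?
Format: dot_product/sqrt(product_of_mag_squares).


dot = 7. |a|^2 = 11, |b|^2 = 11. cos = 7/sqrt(121).

7/sqrt(121)


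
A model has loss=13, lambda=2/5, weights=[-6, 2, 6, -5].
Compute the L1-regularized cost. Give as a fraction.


L1 norm = sum(|w|) = 19. J = 13 + 2/5 * 19 = 103/5.

103/5


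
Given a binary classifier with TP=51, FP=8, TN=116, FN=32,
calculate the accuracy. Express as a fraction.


Accuracy = (TP + TN) / (TP + TN + FP + FN) = (51 + 116) / 207 = 167/207.

167/207


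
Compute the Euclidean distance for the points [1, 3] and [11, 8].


d = sqrt(sum of squared differences). (1-11)^2=100, (3-8)^2=25. Sum = 125.

sqrt(125)


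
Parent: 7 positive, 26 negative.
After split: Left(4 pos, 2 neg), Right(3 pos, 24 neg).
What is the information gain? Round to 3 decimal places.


H(parent) = 0.7455. H(left) = 0.9183, H(right) = 0.5033. Weighted = (6/33)*0.9183 + (27/33)*0.5033 = 0.5788. IG = 0.7455 - 0.5788 = 0.1667, which rounds to 0.167.

0.167


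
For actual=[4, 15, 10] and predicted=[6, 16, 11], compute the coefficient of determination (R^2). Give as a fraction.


Mean(y) = 29/3. SS_res = 6. SS_tot = 182/3. R^2 = 1 - 6/(182/3) = 82/91.

82/91


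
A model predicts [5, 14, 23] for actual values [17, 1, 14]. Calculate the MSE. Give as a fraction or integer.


MSE = (1/3) * ((17-5)^2=144 + (1-14)^2=169 + (14-23)^2=81). Sum = 394. MSE = 394/3.

394/3


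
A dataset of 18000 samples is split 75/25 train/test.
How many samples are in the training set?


Test set = 18000 * 25% = 4500. Training set = 18000 - 4500 = 13500.

13500


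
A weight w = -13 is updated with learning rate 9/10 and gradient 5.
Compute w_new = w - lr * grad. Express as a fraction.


w_new = -13 - 9/10 * 5 = -13 - 9/2 = -35/2.

-35/2


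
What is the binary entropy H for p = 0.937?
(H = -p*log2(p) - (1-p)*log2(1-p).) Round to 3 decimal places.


H = -0.937*log2(0.937) - 0.063*log2(0.063) = 0.339.

0.339


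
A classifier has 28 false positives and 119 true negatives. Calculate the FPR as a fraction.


FPR = FP / (FP + TN) = 28 / 147 = 4/21.

4/21


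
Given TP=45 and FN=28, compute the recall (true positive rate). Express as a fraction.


Recall = TP / (TP + FN) = 45 / 73 = 45/73.

45/73


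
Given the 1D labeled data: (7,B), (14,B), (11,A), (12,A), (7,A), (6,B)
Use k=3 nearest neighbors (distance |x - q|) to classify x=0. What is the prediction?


Distances: |7-0|=7, |14-0|=14, |11-0|=11, |12-0|=12, |7-0|=7, |6-0|=6. 3 nearest: (6,B), (7,A), (7,B). Counts: {'B': 2, 'A': 1}. Majority class: B.

B


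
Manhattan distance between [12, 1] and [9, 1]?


d = sum of absolute differences: |12-9|=3 + |1-1|=0 = 3.

3


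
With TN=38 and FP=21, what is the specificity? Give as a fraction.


Specificity = TN / (TN + FP) = 38 / 59 = 38/59.

38/59


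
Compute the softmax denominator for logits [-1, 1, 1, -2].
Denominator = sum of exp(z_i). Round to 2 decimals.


Denom = e^-1=0.3679 + e^1=2.7183 + e^1=2.7183 + e^-2=0.1353. Sum = 5.9398, which rounds to 5.94.

5.94


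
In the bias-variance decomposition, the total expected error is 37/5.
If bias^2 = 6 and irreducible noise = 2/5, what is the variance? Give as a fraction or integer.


Total error = bias^2 + variance + irreducible noise. So variance = 37/5 - 6 - 2/5 = 1.

1


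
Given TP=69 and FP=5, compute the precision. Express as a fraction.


Precision = TP / (TP + FP) = 69 / 74 = 69/74.

69/74


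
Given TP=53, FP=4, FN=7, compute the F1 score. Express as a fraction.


Precision = 53/57 = 53/57. Recall = 53/60 = 53/60. F1 = 2*P*R/(P+R) = 106/117.

106/117


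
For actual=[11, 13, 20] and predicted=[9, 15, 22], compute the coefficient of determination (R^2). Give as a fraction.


Mean(y) = 44/3. SS_res = 12. SS_tot = 134/3. R^2 = 1 - 12/(134/3) = 49/67.

49/67


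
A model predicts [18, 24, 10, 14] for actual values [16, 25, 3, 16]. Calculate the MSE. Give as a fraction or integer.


MSE = (1/4) * ((16-18)^2=4 + (25-24)^2=1 + (3-10)^2=49 + (16-14)^2=4). Sum = 58. MSE = 29/2.

29/2


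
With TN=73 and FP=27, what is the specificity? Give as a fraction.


Specificity = TN / (TN + FP) = 73 / 100 = 73/100.

73/100


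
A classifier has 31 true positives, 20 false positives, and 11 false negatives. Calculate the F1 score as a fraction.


Precision = 31/51 = 31/51. Recall = 31/42 = 31/42. F1 = 2*P*R/(P+R) = 2/3.

2/3


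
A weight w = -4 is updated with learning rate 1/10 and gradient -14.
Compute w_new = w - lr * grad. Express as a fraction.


w_new = -4 - 1/10 * -14 = -4 - -7/5 = -13/5.

-13/5


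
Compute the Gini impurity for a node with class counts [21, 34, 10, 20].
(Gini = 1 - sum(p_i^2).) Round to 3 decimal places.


Total = 85. Proportions: 21/85, 34/85, 10/85, 20/85. sum(p_i^2) = 0.2902. Gini = 1 - 0.2902 = 0.7098, which rounds to 0.710.

0.710


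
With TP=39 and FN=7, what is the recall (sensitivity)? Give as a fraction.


Recall = TP / (TP + FN) = 39 / 46 = 39/46.

39/46


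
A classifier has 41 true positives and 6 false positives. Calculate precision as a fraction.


Precision = TP / (TP + FP) = 41 / 47 = 41/47.

41/47
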